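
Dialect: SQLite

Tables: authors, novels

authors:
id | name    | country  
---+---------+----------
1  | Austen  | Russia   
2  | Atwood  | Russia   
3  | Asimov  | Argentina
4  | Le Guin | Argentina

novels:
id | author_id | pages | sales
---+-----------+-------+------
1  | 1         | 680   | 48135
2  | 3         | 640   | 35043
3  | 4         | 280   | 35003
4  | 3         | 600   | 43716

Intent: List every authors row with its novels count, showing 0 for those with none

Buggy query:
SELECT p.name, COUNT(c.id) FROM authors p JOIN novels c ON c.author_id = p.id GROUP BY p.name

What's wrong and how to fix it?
Bug: An inner join excludes parents with zero children

Fix: Use LEFT JOIN so parents without children still appear (COUNT(c.id) gives 0)

Corrected query:
SELECT p.name, COUNT(c.id) FROM authors p LEFT JOIN novels c ON c.author_id = p.id GROUP BY p.name

Result:
name    | COUNT(c.id)
--------+------------
Asimov  | 2          
Atwood  | 0          
Austen  | 1          
Le Guin | 1          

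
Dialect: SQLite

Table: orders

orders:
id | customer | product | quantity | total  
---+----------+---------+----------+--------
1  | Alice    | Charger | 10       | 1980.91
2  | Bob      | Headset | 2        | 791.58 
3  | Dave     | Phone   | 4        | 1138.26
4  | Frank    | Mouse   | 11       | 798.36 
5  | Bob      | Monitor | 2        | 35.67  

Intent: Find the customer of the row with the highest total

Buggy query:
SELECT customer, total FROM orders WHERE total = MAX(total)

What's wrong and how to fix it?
Bug: WHERE is evaluated per row; an aggregate over the whole table isn't defined there

Fix: Use a subquery: WHERE total = (SELECT MAX(total) FROM orders)

Corrected query:
SELECT customer, total FROM orders WHERE total = (SELECT MAX(total) FROM orders)

Result:
customer | total  
---------+--------
Alice    | 1980.91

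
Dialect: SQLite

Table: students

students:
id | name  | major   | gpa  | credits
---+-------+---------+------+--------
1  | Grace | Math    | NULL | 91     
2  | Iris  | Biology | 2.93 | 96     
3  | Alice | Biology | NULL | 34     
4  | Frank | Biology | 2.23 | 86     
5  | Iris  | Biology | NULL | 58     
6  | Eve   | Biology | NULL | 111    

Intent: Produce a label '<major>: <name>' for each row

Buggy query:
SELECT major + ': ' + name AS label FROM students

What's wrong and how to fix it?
Bug: SQLite uses || for string concatenation; + coerces text to numbers (yielding 0)

Fix: Use the || operator for string concatenation

Corrected query:
SELECT major || ': ' || name AS label FROM students

Result:
label         
--------------
Math: Grace   
Biology: Iris 
Biology: Alice
Biology: Frank
Biology: Iris 
Biology: Eve  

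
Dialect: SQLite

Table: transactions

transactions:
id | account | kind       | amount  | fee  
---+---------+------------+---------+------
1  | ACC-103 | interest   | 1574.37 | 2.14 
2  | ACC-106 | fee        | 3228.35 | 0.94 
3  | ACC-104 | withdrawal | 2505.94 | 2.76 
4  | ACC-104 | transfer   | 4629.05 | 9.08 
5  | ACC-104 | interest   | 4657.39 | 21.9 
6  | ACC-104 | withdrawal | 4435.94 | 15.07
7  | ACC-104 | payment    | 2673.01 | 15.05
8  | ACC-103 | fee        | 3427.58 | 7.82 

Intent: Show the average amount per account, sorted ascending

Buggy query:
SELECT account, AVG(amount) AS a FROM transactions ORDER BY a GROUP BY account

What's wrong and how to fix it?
Bug: ORDER BY appears before GROUP BY; SQL clause order requires GROUP BY first

Fix: Move ORDER BY to the end, after GROUP BY

Corrected query:
SELECT account, AVG(amount) AS a FROM transactions GROUP BY account ORDER BY a

Result:
account | a       
--------+---------
ACC-103 | 2500.975
ACC-106 | 3228.35 
ACC-104 | 3780.266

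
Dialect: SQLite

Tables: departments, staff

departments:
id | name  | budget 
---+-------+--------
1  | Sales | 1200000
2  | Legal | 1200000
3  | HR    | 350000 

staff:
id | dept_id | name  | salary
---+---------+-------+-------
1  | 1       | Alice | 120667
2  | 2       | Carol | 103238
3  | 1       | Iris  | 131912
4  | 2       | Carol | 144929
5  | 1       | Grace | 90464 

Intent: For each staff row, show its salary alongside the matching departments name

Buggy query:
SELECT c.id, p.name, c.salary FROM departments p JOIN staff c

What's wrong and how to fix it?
Bug: Missing join condition: each staff row is matched to all departments rows instead of just its own

Fix: Specify the join condition linking the foreign key to the parent id

Corrected query:
SELECT c.id, p.name, c.salary FROM departments p JOIN staff c ON c.dept_id = p.id

Result:
id | name  | salary
---+-------+-------
1  | Sales | 120667
2  | Legal | 103238
3  | Sales | 131912
4  | Legal | 144929
5  | Sales | 90464 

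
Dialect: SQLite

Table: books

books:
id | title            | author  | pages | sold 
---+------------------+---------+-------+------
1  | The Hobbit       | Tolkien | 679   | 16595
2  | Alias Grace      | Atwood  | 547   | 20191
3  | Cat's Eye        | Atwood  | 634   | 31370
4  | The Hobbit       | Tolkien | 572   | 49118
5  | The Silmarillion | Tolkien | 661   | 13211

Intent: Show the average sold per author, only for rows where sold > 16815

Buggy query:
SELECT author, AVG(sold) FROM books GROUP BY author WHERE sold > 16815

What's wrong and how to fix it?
Bug: Row-level WHERE must come before GROUP BY in the clause order

Fix: Move the WHERE clause before GROUP BY

Corrected query:
SELECT author, AVG(sold) FROM books WHERE sold > 16815 GROUP BY author

Result:
author  | AVG(sold)
--------+----------
Atwood  | 25780.5  
Tolkien | 49118    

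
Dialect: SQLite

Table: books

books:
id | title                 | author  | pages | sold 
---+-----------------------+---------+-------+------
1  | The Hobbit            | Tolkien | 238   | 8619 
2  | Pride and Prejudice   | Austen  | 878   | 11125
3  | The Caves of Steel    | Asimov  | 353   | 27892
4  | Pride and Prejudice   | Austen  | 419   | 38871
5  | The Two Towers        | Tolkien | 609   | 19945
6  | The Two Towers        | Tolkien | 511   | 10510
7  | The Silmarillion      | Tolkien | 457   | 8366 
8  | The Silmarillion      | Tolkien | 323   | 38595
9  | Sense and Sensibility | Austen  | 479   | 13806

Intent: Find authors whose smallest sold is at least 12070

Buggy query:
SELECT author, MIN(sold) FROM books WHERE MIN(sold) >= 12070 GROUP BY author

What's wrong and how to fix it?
Bug: Aggregates like MIN are computed per group after WHERE runs

Fix: Replace WHERE with HAVING after the GROUP BY

Corrected query:
SELECT author, MIN(sold) FROM books GROUP BY author HAVING MIN(sold) >= 12070

Result:
author | MIN(sold)
-------+----------
Asimov | 27892    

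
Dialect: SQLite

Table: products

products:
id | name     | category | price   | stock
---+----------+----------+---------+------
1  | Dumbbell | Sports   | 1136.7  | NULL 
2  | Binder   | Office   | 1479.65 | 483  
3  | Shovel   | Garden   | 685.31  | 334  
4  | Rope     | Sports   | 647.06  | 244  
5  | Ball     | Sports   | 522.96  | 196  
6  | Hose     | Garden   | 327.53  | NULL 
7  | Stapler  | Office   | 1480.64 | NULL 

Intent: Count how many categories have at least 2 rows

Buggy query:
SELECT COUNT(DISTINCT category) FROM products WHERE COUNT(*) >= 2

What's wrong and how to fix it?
Bug: COUNT(*) cannot appear in WHERE; the per-group count doesn't exist yet

Fix: Use a subquery that GROUPs and filters with HAVING, then count its rows

Corrected query:
SELECT COUNT(*) FROM (SELECT category FROM products GROUP BY category HAVING COUNT(*) >= 2)

Result:
COUNT(*)
--------
3       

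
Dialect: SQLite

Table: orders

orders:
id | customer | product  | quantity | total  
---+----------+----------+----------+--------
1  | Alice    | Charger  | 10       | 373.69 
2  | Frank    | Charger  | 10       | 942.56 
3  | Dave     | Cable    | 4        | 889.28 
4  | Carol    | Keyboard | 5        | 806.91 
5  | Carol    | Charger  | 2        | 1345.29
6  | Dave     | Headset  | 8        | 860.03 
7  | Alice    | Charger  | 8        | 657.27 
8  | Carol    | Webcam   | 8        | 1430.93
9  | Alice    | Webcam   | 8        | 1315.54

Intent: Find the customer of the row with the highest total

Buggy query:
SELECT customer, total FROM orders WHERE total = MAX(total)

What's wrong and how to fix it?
Bug: MAX(total) is an aggregate and cannot be used directly in WHERE

Fix: Wrap MAX in a scalar subquery so WHERE compares against a single value

Corrected query:
SELECT customer, total FROM orders WHERE total = (SELECT MAX(total) FROM orders)

Result:
customer | total  
---------+--------
Carol    | 1430.93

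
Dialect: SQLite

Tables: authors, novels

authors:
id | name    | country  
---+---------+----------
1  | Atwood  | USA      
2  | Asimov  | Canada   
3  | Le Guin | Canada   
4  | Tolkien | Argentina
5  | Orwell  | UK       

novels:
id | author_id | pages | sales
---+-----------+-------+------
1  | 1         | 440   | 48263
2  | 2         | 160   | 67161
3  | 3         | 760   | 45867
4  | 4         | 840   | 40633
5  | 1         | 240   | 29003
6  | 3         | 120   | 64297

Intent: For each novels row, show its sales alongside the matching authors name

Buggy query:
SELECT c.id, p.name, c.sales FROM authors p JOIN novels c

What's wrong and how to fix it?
Bug: JOIN with no ON clause produces a cartesian product; every novels row pairs with every authors row

Fix: Add ON c.author_id = p.id to the JOIN

Corrected query:
SELECT c.id, p.name, c.sales FROM authors p JOIN novels c ON c.author_id = p.id

Result:
id | name    | sales
---+---------+------
1  | Atwood  | 48263
2  | Asimov  | 67161
3  | Le Guin | 45867
4  | Tolkien | 40633
5  | Atwood  | 29003
6  | Le Guin | 64297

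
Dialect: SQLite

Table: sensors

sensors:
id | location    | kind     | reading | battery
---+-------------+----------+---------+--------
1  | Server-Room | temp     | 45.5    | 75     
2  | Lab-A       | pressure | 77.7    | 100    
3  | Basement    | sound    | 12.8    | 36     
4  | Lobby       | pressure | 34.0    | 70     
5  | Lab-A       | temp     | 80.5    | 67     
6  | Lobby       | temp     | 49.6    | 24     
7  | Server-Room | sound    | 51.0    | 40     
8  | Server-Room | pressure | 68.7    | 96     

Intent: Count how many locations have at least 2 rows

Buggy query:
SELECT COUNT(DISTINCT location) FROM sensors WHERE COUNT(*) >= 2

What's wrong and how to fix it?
Bug: COUNT(*) cannot appear in WHERE; the per-group count doesn't exist yet

Fix: Group first with HAVING COUNT(*) >= 2, then COUNT the resulting groups

Corrected query:
SELECT COUNT(*) FROM (SELECT location FROM sensors GROUP BY location HAVING COUNT(*) >= 2)

Result:
COUNT(*)
--------
3       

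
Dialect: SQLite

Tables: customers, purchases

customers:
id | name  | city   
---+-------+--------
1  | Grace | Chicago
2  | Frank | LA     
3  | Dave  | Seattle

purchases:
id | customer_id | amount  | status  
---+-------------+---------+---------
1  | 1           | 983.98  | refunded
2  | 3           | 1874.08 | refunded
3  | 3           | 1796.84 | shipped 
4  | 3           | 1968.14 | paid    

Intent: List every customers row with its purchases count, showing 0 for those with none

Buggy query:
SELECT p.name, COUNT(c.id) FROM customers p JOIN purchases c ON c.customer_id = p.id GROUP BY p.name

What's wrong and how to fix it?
Bug: INNER JOIN drops customers rows that have no matching purchases rows

Fix: Use LEFT JOIN so parents without children still appear (COUNT(c.id) gives 0)

Corrected query:
SELECT p.name, COUNT(c.id) FROM customers p LEFT JOIN purchases c ON c.customer_id = p.id GROUP BY p.name

Result:
name  | COUNT(c.id)
------+------------
Dave  | 3          
Frank | 0          
Grace | 1          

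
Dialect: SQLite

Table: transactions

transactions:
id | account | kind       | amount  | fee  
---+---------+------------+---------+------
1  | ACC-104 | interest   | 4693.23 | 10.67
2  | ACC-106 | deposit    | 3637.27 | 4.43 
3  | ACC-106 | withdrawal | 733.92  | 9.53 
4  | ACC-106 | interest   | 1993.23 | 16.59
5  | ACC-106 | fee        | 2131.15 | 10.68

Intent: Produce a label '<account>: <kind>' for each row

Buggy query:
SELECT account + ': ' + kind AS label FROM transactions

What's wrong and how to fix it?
Bug: SQLite uses || for string concatenation; + coerces text to numbers (yielding 0)

Fix: Replace + with || to concatenate text

Corrected query:
SELECT account || ': ' || kind AS label FROM transactions

Result:
label              
-------------------
ACC-104: interest  
ACC-106: deposit   
ACC-106: withdrawal
ACC-106: interest  
ACC-106: fee       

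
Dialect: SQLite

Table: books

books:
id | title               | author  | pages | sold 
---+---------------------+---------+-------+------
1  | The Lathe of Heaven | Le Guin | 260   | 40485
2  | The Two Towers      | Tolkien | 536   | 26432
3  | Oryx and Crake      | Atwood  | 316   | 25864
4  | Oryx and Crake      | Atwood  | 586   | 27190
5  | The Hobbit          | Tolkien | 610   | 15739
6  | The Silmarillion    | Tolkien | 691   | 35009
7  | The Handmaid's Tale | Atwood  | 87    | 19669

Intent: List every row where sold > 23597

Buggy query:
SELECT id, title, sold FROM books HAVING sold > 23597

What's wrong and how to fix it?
Bug: HAVING filters the output of aggregation, but this query has no GROUP BY and no aggregate functions, so SQLite rejects it (HAVING clause on a non-aggregate query); the condition here is per row

Fix: Use WHERE for row-level filtering

Corrected query:
SELECT id, title, sold FROM books WHERE sold > 23597

Result:
id | title               | sold 
---+---------------------+------
1  | The Lathe of Heaven | 40485
2  | The Two Towers      | 26432
3  | Oryx and Crake      | 25864
4  | Oryx and Crake      | 27190
6  | The Silmarillion    | 35009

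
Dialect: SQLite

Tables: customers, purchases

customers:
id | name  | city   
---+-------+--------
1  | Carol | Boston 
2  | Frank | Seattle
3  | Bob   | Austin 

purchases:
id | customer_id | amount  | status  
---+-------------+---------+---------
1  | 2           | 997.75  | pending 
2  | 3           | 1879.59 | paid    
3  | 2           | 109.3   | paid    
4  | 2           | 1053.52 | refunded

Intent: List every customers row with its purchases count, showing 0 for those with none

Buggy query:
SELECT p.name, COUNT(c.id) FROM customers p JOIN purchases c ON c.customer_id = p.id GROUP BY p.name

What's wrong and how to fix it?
Bug: An inner join excludes parents with zero children

Fix: Use LEFT JOIN so parents without children still appear (COUNT(c.id) gives 0)

Corrected query:
SELECT p.name, COUNT(c.id) FROM customers p LEFT JOIN purchases c ON c.customer_id = p.id GROUP BY p.name

Result:
name  | COUNT(c.id)
------+------------
Bob   | 1          
Carol | 0          
Frank | 3          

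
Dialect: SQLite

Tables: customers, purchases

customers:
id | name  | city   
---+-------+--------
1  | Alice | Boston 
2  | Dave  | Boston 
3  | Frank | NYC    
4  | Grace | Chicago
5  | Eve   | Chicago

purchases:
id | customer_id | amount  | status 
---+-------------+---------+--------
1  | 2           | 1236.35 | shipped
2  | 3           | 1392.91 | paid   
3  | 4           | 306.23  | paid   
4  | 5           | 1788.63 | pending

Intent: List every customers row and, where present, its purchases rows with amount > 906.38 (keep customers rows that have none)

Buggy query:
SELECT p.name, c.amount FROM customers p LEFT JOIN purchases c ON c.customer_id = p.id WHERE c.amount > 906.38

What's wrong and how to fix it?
Bug: A WHERE condition on the right-hand table after LEFT JOIN drops unmatched parents

Fix: Put 'c.amount > 906.38' in the JOIN's ON clause instead of WHERE

Corrected query:
SELECT p.name, c.amount FROM customers p LEFT JOIN purchases c ON c.customer_id = p.id AND c.amount > 906.38

Result:
name  | amount 
------+--------
Alice | NULL   
Dave  | 1236.35
Frank | 1392.91
Grace | NULL   
Eve   | 1788.63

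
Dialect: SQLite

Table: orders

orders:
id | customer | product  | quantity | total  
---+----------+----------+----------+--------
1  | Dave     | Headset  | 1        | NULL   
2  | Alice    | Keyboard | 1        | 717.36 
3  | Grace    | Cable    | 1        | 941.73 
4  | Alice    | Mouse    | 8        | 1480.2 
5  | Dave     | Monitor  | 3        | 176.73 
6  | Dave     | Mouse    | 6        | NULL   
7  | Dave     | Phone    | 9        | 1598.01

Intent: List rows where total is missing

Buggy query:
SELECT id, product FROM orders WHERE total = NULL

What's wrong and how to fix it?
Bug: Comparing to NULL with '=' never matches; NULL = NULL is unknown, not true

Fix: Replace '= NULL' with 'IS NULL'

Corrected query:
SELECT id, product FROM orders WHERE total IS NULL

Result:
id | product
---+--------
1  | Headset
6  | Mouse  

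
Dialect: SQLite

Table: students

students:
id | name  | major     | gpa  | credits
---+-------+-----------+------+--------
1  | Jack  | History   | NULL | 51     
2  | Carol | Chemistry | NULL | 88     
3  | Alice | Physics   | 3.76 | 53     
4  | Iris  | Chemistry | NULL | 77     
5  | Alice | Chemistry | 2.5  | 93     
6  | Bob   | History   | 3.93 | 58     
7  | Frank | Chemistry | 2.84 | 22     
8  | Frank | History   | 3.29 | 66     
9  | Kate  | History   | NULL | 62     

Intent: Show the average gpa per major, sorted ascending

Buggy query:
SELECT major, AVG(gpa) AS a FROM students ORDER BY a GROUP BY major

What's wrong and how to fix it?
Bug: GROUP BY must precede ORDER BY

Fix: Move ORDER BY to the end, after GROUP BY

Corrected query:
SELECT major, AVG(gpa) AS a FROM students GROUP BY major ORDER BY a

Result:
major     | a   
----------+-----
Chemistry | 2.67
History   | 3.61
Physics   | 3.76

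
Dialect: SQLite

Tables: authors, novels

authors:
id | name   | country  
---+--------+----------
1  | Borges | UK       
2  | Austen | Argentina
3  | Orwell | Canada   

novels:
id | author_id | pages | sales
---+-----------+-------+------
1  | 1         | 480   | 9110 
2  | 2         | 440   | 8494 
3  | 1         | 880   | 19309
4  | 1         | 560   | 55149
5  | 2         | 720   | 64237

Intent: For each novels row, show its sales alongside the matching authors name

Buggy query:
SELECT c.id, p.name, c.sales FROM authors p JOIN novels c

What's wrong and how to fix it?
Bug: JOIN with no ON clause produces a cartesian product; every novels row pairs with every authors row

Fix: Add ON c.author_id = p.id to the JOIN

Corrected query:
SELECT c.id, p.name, c.sales FROM authors p JOIN novels c ON c.author_id = p.id

Result:
id | name   | sales
---+--------+------
1  | Borges | 9110 
2  | Austen | 8494 
3  | Borges | 19309
4  | Borges | 55149
5  | Austen | 64237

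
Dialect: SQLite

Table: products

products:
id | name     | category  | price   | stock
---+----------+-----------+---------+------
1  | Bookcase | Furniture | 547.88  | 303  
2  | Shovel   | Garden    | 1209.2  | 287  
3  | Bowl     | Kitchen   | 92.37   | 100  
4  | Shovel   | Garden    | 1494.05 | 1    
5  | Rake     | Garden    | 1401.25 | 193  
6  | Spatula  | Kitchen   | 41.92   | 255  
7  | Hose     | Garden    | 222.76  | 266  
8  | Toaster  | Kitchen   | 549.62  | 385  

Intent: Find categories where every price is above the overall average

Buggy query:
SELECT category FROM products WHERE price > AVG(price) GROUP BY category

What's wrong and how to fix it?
Bug: AVG() is an aggregate; it can't sit directly in WHERE

Fix: Compute the overall average in a scalar subquery and compare each group's MIN against it in HAVING

Corrected query:
SELECT category FROM products GROUP BY category HAVING MIN(price) > (SELECT AVG(price) FROM products)

Result:
(no rows)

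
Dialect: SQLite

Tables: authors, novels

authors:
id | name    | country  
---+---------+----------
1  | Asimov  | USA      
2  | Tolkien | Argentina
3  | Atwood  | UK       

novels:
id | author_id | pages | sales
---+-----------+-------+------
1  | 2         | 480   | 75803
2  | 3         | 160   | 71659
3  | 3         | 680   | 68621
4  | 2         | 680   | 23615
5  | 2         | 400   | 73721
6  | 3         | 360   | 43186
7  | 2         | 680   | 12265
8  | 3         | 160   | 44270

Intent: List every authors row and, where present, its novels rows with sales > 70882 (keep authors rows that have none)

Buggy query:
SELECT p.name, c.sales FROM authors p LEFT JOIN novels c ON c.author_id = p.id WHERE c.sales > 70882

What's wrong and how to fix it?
Bug: Filtering c.sales in WHERE discards the NULL rows produced by LEFT JOIN, turning it into an inner join

Fix: Move the right-table condition into the ON clause so unmatched parents are kept

Corrected query:
SELECT p.name, c.sales FROM authors p LEFT JOIN novels c ON c.author_id = p.id AND c.sales > 70882

Result:
name    | sales
--------+------
Asimov  | NULL 
Tolkien | 73721
Tolkien | 75803
Atwood  | 71659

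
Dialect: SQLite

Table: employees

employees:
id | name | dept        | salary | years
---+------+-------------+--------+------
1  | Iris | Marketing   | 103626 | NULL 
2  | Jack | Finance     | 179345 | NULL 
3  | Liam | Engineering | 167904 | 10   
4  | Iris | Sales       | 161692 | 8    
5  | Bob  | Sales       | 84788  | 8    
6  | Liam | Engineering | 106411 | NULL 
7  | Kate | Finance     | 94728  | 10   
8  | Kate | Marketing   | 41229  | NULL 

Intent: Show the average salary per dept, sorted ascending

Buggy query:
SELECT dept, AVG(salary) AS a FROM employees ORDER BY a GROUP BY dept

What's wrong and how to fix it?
Bug: GROUP BY must precede ORDER BY

Fix: Reorder: SELECT … FROM … GROUP BY … ORDER BY …

Corrected query:
SELECT dept, AVG(salary) AS a FROM employees GROUP BY dept ORDER BY a

Result:
dept        | a       
------------+---------
Marketing   | 72427.5 
Sales       | 123240  
Finance     | 137036.5
Engineering | 137157.5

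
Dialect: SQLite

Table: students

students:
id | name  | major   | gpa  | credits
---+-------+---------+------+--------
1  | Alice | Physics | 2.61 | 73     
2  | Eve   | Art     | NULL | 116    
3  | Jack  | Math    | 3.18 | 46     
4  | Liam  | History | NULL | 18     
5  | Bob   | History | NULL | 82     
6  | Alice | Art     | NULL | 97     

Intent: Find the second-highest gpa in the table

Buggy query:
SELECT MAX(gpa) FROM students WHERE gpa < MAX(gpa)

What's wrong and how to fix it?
Bug: The inner MAX is an aggregate inside WHERE, which is not allowed

Fix: Put the inner MAX in a scalar subquery

Corrected query:
SELECT MAX(gpa) FROM students WHERE gpa < (SELECT MAX(gpa) FROM students)

Result:
MAX(gpa)
--------
2.61    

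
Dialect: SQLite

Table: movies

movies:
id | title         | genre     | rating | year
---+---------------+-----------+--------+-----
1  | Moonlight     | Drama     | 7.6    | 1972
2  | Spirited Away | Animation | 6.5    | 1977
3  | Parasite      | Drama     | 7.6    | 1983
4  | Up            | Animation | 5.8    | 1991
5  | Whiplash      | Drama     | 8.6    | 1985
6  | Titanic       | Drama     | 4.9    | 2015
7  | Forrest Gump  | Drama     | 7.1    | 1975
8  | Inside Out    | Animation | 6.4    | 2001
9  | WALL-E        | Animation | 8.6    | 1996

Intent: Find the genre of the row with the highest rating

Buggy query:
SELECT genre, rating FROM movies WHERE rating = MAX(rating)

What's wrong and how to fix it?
Bug: MAX(rating) is an aggregate and cannot be used directly in WHERE

Fix: Wrap MAX in a scalar subquery so WHERE compares against a single value

Corrected query:
SELECT genre, rating FROM movies WHERE rating = (SELECT MAX(rating) FROM movies)

Result:
genre     | rating
----------+-------
Drama     | 8.6   
Animation | 8.6   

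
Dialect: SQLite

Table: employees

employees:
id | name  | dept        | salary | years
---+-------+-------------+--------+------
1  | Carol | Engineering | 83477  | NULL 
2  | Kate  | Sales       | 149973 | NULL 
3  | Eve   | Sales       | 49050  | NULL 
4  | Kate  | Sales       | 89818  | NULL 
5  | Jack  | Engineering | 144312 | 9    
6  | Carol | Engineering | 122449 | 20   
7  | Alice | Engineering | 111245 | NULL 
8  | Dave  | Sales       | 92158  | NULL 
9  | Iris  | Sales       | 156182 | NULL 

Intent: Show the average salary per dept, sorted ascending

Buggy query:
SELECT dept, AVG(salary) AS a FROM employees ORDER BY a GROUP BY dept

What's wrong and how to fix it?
Bug: ORDER BY appears before GROUP BY; SQL clause order requires GROUP BY first

Fix: Move ORDER BY to the end, after GROUP BY

Corrected query:
SELECT dept, AVG(salary) AS a FROM employees GROUP BY dept ORDER BY a

Result:
dept        | a        
------------+----------
Sales       | 107436.2 
Engineering | 115370.75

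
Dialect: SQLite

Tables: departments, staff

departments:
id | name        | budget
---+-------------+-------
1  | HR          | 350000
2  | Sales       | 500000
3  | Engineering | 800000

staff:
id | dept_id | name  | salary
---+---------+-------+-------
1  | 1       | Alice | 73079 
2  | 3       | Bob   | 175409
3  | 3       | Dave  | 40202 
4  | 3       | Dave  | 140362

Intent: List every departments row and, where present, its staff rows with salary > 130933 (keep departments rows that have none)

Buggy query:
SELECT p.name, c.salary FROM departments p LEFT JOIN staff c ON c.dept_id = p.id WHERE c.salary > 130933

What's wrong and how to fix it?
Bug: Filtering c.salary in WHERE discards the NULL rows produced by LEFT JOIN, turning it into an inner join

Fix: Move the right-table condition into the ON clause so unmatched parents are kept

Corrected query:
SELECT p.name, c.salary FROM departments p LEFT JOIN staff c ON c.dept_id = p.id AND c.salary > 130933

Result:
name        | salary
------------+-------
HR          | NULL  
Sales       | NULL  
Engineering | 140362
Engineering | 175409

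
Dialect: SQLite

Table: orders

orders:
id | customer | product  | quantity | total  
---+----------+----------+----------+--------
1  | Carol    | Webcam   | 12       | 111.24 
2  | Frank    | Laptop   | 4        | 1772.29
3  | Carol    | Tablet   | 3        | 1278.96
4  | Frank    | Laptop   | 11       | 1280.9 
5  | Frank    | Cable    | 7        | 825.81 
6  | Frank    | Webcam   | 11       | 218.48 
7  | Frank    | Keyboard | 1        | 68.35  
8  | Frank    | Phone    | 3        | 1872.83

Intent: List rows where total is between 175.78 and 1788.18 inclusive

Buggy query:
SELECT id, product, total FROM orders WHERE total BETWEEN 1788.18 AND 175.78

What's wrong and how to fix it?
Bug: BETWEEN expects the lower bound first; with 1788.18 AND 175.78 the range is empty

Fix: Swap the bounds so the smaller value comes first

Corrected query:
SELECT id, product, total FROM orders WHERE total BETWEEN 175.78 AND 1788.18

Result:
id | product | total  
---+---------+--------
2  | Laptop  | 1772.29
3  | Tablet  | 1278.96
4  | Laptop  | 1280.9 
5  | Cable   | 825.81 
6  | Webcam  | 218.48 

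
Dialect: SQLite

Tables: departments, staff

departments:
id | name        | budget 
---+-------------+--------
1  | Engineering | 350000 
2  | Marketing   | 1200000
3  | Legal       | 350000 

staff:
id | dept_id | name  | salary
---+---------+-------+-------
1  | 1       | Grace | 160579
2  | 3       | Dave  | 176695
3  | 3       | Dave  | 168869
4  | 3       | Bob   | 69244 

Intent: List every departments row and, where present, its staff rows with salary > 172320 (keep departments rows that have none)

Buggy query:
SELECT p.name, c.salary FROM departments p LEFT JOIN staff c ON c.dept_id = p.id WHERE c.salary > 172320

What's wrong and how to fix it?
Bug: Filtering c.salary in WHERE discards the NULL rows produced by LEFT JOIN, turning it into an inner join

Fix: Put 'c.salary > 172320' in the JOIN's ON clause instead of WHERE

Corrected query:
SELECT p.name, c.salary FROM departments p LEFT JOIN staff c ON c.dept_id = p.id AND c.salary > 172320

Result:
name        | salary
------------+-------
Engineering | NULL  
Marketing   | NULL  
Legal       | 176695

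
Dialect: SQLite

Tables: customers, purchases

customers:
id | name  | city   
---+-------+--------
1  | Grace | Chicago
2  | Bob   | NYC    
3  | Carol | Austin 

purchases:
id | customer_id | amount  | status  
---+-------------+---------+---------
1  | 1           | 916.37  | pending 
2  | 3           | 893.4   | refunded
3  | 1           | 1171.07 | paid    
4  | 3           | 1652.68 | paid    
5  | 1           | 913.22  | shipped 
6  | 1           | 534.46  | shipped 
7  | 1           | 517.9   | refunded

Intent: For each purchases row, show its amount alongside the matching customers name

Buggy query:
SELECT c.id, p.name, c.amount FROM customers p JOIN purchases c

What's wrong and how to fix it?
Bug: JOIN with no ON clause produces a cartesian product; every purchases row pairs with every customers row

Fix: Add ON c.customer_id = p.id to the JOIN

Corrected query:
SELECT c.id, p.name, c.amount FROM customers p JOIN purchases c ON c.customer_id = p.id

Result:
id | name  | amount 
---+-------+--------
1  | Grace | 916.37 
2  | Carol | 893.4  
3  | Grace | 1171.07
4  | Carol | 1652.68
5  | Grace | 913.22 
6  | Grace | 534.46 
7  | Grace | 517.9  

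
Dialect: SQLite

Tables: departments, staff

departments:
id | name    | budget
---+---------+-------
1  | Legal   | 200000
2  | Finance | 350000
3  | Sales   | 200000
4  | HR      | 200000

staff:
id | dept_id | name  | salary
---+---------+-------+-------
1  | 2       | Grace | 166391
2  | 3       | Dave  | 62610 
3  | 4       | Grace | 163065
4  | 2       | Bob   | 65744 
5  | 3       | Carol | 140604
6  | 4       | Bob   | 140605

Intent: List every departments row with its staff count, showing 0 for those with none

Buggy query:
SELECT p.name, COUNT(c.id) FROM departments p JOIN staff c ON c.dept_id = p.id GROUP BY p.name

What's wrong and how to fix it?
Bug: INNER JOIN drops departments rows that have no matching staff rows

Fix: Switch to LEFT JOIN to retain unmatched parent rows

Corrected query:
SELECT p.name, COUNT(c.id) FROM departments p LEFT JOIN staff c ON c.dept_id = p.id GROUP BY p.name

Result:
name    | COUNT(c.id)
--------+------------
Finance | 2          
HR      | 2          
Legal   | 0          
Sales   | 2          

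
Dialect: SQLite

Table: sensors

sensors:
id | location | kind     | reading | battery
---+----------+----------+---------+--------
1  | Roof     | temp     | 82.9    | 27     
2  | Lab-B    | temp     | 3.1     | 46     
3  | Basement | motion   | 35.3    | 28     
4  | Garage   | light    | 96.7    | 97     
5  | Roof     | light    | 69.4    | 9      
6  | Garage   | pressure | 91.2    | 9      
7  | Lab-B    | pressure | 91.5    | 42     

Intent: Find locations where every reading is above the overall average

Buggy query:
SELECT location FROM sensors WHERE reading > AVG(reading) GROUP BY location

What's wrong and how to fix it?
Bug: AVG() is an aggregate; it can't sit directly in WHERE

Fix: Use a subquery for AVG and a HAVING MIN(...) filter so the condition holds for every row in the group

Corrected query:
SELECT location FROM sensors GROUP BY location HAVING MIN(reading) > (SELECT AVG(reading) FROM sensors)

Result:
location
--------
Garage  
Roof    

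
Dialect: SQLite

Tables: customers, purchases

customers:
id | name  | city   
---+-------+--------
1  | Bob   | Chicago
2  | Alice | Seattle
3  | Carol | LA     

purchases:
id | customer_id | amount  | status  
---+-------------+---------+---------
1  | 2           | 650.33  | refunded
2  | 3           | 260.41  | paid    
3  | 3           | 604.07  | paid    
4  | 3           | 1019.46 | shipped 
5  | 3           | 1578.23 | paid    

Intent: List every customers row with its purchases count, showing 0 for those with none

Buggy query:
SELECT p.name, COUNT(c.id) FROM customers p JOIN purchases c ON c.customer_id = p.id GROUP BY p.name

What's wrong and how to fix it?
Bug: An inner join excludes parents with zero children

Fix: Switch to LEFT JOIN to retain unmatched parent rows

Corrected query:
SELECT p.name, COUNT(c.id) FROM customers p LEFT JOIN purchases c ON c.customer_id = p.id GROUP BY p.name

Result:
name  | COUNT(c.id)
------+------------
Alice | 1          
Bob   | 0          
Carol | 4          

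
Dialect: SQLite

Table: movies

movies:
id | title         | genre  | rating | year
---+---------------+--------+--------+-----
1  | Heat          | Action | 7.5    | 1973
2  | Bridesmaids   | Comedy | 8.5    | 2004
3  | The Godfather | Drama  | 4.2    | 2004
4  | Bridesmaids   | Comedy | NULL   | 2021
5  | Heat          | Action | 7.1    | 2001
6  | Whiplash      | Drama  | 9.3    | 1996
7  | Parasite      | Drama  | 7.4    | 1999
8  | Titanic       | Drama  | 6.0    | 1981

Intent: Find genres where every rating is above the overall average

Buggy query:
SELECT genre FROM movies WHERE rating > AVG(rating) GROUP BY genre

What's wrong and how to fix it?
Bug: WHERE evaluates per row before aggregation, so AVG() is unavailable

Fix: Use a subquery for AVG and a HAVING MIN(...) filter so the condition holds for every row in the group

Corrected query:
SELECT genre FROM movies GROUP BY genre HAVING MIN(rating) > (SELECT AVG(rating) FROM movies)

Result:
genre 
------
Comedy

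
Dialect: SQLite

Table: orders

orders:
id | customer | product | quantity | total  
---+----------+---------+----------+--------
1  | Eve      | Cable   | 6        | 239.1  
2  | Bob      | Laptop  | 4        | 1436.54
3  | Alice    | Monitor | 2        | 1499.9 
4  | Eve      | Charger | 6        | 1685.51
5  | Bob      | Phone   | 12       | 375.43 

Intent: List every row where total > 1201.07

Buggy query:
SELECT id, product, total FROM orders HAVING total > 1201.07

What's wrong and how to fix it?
Bug: HAVING filters the output of aggregation, but this query has no GROUP BY and no aggregate functions, so SQLite rejects it (HAVING clause on a non-aggregate query); the condition here is per row

Fix: Use WHERE for row-level filtering

Corrected query:
SELECT id, product, total FROM orders WHERE total > 1201.07

Result:
id | product | total  
---+---------+--------
2  | Laptop  | 1436.54
3  | Monitor | 1499.9 
4  | Charger | 1685.51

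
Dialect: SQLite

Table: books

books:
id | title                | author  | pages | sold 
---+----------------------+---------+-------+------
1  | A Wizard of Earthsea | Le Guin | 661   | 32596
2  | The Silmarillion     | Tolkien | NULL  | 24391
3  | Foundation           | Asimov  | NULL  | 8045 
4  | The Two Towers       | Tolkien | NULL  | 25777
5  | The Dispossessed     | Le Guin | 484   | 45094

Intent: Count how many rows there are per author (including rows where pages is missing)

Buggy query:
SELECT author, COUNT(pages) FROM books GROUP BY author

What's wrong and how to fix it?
Bug: COUNT(pages) skips NULLs, so groups with missing pages are undercounted

Fix: Replace COUNT(pages) with COUNT(*)

Corrected query:
SELECT author, COUNT(*) FROM books GROUP BY author

Result:
author  | COUNT(*)
--------+---------
Asimov  | 1       
Le Guin | 2       
Tolkien | 2       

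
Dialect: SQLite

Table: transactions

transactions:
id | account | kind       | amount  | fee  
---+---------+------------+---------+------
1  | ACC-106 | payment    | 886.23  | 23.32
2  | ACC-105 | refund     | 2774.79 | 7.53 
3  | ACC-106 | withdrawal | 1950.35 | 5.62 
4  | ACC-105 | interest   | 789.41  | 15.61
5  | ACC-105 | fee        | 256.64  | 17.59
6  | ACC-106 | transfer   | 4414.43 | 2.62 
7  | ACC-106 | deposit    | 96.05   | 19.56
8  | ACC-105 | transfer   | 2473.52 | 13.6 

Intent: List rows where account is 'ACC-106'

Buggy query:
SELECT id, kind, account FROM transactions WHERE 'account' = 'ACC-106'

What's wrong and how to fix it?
Bug: Single quotes denote string literals in SQL; the column name is being compared as a constant string

Fix: Remove the quotes around the column name (or use double quotes for an identifier)

Corrected query:
SELECT id, kind, account FROM transactions WHERE account = 'ACC-106'

Result:
id | kind       | account
---+------------+--------
1  | payment    | ACC-106
3  | withdrawal | ACC-106
6  | transfer   | ACC-106
7  | deposit    | ACC-106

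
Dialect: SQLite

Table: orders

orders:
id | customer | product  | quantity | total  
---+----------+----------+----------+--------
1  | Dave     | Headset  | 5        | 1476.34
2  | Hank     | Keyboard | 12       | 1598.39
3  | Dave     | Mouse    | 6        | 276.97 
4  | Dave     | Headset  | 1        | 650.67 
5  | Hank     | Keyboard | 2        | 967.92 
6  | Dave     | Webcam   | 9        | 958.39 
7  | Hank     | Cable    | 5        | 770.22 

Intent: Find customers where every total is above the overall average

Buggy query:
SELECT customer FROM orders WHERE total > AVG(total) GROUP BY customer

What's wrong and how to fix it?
Bug: WHERE evaluates per row before aggregation, so AVG() is unavailable

Fix: Use a subquery for AVG and a HAVING MIN(...) filter so the condition holds for every row in the group

Corrected query:
SELECT customer FROM orders GROUP BY customer HAVING MIN(total) > (SELECT AVG(total) FROM orders)

Result:
(no rows)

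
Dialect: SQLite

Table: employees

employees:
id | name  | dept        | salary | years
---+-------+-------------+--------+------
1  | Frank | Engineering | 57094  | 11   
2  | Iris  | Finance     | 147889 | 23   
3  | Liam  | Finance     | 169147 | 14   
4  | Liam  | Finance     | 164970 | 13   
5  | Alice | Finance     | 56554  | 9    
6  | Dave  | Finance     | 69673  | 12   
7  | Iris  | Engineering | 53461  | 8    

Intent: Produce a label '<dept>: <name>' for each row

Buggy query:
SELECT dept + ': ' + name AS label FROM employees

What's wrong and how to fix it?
Bug: SQLite uses || for string concatenation; + coerces text to numbers (yielding 0)

Fix: Use the || operator for string concatenation

Corrected query:
SELECT dept || ': ' || name AS label FROM employees

Result:
label             
------------------
Engineering: Frank
Finance: Iris     
Finance: Liam     
Finance: Liam     
Finance: Alice    
Finance: Dave     
Engineering: Iris 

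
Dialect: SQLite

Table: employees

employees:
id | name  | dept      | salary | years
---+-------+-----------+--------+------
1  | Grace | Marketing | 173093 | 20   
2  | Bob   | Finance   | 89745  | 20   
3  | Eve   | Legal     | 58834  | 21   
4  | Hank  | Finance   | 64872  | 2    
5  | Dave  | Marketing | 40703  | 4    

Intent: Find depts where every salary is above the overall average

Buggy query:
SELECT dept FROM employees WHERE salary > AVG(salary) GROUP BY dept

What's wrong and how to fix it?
Bug: AVG() is an aggregate; it can't sit directly in WHERE

Fix: Use a subquery for AVG and a HAVING MIN(...) filter so the condition holds for every row in the group

Corrected query:
SELECT dept FROM employees GROUP BY dept HAVING MIN(salary) > (SELECT AVG(salary) FROM employees)

Result:
(no rows)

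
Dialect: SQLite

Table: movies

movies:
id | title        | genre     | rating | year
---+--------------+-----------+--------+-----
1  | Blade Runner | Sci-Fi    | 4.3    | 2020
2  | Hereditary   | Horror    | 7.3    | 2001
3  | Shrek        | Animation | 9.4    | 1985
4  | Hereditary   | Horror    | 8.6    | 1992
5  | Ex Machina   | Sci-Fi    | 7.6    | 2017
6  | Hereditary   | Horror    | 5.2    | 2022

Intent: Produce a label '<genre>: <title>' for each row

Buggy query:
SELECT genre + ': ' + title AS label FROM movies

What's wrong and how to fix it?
Bug: SQLite uses || for string concatenation; + coerces text to numbers (yielding 0)

Fix: Use the || operator for string concatenation

Corrected query:
SELECT genre || ': ' || title AS label FROM movies

Result:
label               
--------------------
Sci-Fi: Blade Runner
Horror: Hereditary  
Animation: Shrek    
Horror: Hereditary  
Sci-Fi: Ex Machina  
Horror: Hereditary  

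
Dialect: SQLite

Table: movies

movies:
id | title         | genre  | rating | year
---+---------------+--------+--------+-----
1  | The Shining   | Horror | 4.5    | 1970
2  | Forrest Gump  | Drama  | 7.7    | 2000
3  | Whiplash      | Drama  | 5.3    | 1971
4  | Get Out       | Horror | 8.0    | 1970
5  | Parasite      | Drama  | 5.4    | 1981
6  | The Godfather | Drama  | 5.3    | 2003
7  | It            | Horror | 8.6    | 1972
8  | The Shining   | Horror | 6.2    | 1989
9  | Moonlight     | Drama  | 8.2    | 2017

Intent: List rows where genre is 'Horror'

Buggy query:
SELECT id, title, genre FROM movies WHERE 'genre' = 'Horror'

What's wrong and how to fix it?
Bug: Single quotes denote string literals in SQL; the column name is being compared as a constant string

Fix: Reference the column as genre without single quotes

Corrected query:
SELECT id, title, genre FROM movies WHERE genre = 'Horror'

Result:
id | title       | genre 
---+-------------+-------
1  | The Shining | Horror
4  | Get Out     | Horror
7  | It          | Horror
8  | The Shining | Horror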